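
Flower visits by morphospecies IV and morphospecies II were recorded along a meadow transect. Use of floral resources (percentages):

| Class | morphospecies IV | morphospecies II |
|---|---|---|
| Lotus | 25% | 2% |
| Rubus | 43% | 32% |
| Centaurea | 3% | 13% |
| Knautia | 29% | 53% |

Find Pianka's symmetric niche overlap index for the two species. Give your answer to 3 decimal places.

0.823

Convert percentages to proportions (divide by 100).
Σ p₁ᵢp₂ᵢ = 0.0050 + 0.1376 + 0.0039 + 0.1537 = 0.3002
Σp_1ᵢ² = 0.25² + 0.43² + 0.03² + 0.29² = 0.0625 + 0.1849 + 0.0009 + 0.0841 = 0.3324
Σp_2ᵢ² = 0.02² + 0.32² + 0.13² + 0.53² = 0.0004 + 0.1024 + 0.0169 + 0.2809 = 0.4006
O = 0.3002 / √(0.3324 × 0.4006) = 0.3002 / 0.364910 = 0.82267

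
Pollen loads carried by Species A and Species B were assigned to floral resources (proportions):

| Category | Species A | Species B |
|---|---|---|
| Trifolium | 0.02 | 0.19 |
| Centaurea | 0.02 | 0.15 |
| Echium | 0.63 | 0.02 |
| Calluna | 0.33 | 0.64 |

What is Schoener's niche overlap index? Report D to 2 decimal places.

Σ|p₁ᵢ − p₂ᵢ| = 0.17 + 0.13 + 0.61 + 0.31 = 1.22
D = 1 − ½ × 1.22 = 1 − 0.610 = 0.3900

0.39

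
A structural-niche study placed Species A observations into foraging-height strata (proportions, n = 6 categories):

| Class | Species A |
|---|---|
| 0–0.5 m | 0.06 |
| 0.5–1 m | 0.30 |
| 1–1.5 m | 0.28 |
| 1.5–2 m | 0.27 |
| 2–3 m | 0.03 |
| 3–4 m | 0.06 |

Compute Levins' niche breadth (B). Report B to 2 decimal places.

Σpᵢ² = 0.06² + 0.30² + 0.28² + 0.27² + 0.03² + 0.06² = 0.0036 + 0.0900 + 0.0784 + 0.0729 + 0.0009 + 0.0036 = 0.2494
B = 1 / 0.2494 = 4.0096

4.01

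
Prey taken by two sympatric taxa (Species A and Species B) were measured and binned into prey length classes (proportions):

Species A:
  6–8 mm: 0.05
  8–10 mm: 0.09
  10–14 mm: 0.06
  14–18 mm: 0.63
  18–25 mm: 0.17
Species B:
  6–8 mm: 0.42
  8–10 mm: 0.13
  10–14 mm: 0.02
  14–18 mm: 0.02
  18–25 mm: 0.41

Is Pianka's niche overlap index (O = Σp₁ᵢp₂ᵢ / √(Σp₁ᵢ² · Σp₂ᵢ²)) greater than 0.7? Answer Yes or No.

Σ p₁ᵢp₂ᵢ = 0.0210 + 0.0117 + 0.0012 + 0.0126 + 0.0697 = 0.1162
Σp_1ᵢ² = 0.05² + 0.09² + 0.06² + 0.63² + 0.17² = 0.0025 + 0.0081 + 0.0036 + 0.3969 + 0.0289 = 0.4400
Σp_2ᵢ² = 0.42² + 0.13² + 0.02² + 0.02² + 0.41² = 0.1764 + 0.0169 + 0.0004 + 0.0004 + 0.1681 = 0.3622
O = 0.1162 / √(0.4400 × 0.3622) = 0.1162 / 0.39921 = 0.2911
O = 0.2911 < 0.7 → No.

No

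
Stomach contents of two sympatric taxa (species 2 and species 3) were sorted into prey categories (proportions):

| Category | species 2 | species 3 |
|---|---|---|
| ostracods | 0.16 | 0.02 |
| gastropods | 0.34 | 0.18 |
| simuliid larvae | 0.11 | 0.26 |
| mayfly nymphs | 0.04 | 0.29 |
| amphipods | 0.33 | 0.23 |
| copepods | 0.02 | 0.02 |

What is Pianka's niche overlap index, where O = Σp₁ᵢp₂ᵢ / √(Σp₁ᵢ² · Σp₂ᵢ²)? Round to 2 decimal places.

0.72

Σ p₁ᵢp₂ᵢ = 0.0032 + 0.0612 + 0.0286 + 0.0116 + 0.0759 + 0.0004 = 0.1809
Σp_1ᵢ² = 0.16² + 0.34² + 0.11² + 0.04² + 0.33² + 0.02² = 0.0256 + 0.1156 + 0.0121 + 0.0016 + 0.1089 + 0.0004 = 0.2642
Σp_2ᵢ² = 0.02² + 0.18² + 0.26² + 0.29² + 0.23² + 0.02² = 0.0004 + 0.0324 + 0.0676 + 0.0841 + 0.0529 + 0.0004 = 0.2378
O = 0.1809 / √(0.2642 × 0.2378) = 0.1809 / 0.25065 = 0.7217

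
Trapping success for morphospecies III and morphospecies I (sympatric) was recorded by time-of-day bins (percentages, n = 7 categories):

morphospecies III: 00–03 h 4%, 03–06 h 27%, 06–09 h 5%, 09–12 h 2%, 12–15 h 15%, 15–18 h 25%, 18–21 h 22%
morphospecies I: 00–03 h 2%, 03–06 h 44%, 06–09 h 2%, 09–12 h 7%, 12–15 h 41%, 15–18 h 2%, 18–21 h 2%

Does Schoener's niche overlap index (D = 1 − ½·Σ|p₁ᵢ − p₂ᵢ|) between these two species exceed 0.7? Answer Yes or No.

No

Convert percentages to proportions (divide by 100).
Σ|p₁ᵢ − p₂ᵢ| = 0.02 + 0.17 + 0.03 + 0.05 + 0.26 + 0.23 + 0.20 = 0.96
D = 1 − ½ × 0.96 = 1 − 0.480 = 0.5200
D = 0.5200 < 0.7 → No.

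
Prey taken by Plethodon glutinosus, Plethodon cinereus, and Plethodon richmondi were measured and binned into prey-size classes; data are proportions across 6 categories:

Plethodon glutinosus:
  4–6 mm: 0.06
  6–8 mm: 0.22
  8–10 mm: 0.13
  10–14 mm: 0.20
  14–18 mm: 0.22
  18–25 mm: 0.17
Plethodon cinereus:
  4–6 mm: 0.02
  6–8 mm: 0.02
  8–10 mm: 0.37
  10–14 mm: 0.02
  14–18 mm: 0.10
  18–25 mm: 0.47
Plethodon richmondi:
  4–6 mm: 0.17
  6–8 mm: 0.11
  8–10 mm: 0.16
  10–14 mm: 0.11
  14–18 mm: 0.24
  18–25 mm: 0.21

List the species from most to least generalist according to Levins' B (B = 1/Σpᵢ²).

Plethodon richmondi > Plethodon glutinosus > Plethodon cinereus

Σp_glutᵢ² = 0.06² + 0.22² + 0.13² + 0.20² + 0.22² + 0.17² = 0.0036 + 0.0484 + 0.0169 + 0.0400 + 0.0484 + 0.0289 = 0.1862
B_glut = 1 / 0.1862 = 5.3706
Σp_cineᵢ² = 0.02² + 0.02² + 0.37² + 0.02² + 0.10² + 0.47² = 0.0004 + 0.0004 + 0.1369 + 0.0004 + 0.0100 + 0.2209 = 0.3690
B_cine = 1 / 0.3690 = 2.7100
Σp_richᵢ² = 0.17² + 0.11² + 0.16² + 0.11² + 0.24² + 0.21² = 0.0289 + 0.0121 + 0.0256 + 0.0121 + 0.0576 + 0.0441 = 0.1804
B_rich = 1 / 0.1804 = 5.5432
Ranking by B (broadest → narrowest): Plethodon richmondi (5.54) > Plethodon glutinosus (5.37) > Plethodon cinereus (2.71)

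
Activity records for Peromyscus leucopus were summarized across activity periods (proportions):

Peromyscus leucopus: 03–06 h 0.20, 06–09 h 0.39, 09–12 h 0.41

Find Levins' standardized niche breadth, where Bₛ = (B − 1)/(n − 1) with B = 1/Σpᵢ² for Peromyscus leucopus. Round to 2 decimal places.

0.89

Σpᵢ² = 0.20² + 0.39² + 0.41² = 0.0400 + 0.1521 + 0.1681 = 0.3602
B = 1 / 0.3602 = 2.7762
Bₛ = (B − 1)/(n − 1) = (2.7762 − 1)/(3 − 1) = 1.7762/2 = 0.8881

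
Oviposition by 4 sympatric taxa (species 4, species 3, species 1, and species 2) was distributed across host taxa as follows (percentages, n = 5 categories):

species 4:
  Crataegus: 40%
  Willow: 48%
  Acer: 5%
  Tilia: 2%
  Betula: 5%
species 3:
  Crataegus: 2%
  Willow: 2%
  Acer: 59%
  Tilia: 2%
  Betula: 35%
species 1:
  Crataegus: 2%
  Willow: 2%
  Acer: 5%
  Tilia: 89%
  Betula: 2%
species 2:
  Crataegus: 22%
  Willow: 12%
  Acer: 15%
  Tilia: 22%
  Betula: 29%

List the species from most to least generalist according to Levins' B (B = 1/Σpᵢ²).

Convert percentages to proportions (divide by 100).
Σp_4ᵢ² = 0.40² + 0.48² + 0.05² + 0.02² + 0.05² = 0.1600 + 0.2304 + 0.0025 + 0.0004 + 0.0025 = 0.3958
B_4 = 1 / 0.3958 = 2.5265
Σp_3ᵢ² = 0.02² + 0.02² + 0.59² + 0.02² + 0.35² = 0.0004 + 0.0004 + 0.3481 + 0.0004 + 0.1225 = 0.4718
B_3 = 1 / 0.4718 = 2.1195
Σp_1ᵢ² = 0.02² + 0.02² + 0.05² + 0.89² + 0.02² = 0.0004 + 0.0004 + 0.0025 + 0.7921 + 0.0004 = 0.7958
B_1 = 1 / 0.7958 = 1.2566
Σp_2ᵢ² = 0.22² + 0.12² + 0.15² + 0.22² + 0.29² = 0.0484 + 0.0144 + 0.0225 + 0.0484 + 0.0841 = 0.2178
B_2 = 1 / 0.2178 = 4.5914
Ranking by B (broadest → narrowest): species 2 (4.59) > species 4 (2.53) > species 3 (2.12) > species 1 (1.26)

species 2 > species 4 > species 3 > species 1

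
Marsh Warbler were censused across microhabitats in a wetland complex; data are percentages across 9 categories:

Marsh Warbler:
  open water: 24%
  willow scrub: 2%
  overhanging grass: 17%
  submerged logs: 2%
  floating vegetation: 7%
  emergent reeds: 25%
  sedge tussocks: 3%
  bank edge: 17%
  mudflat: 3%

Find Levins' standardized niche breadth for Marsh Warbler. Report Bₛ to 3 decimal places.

0.549

Convert percentages to proportions (divide by 100).
Σpᵢ² = 0.24² + 0.02² + 0.17² + 0.02² + 0.07² + 0.25² + 0.03² + 0.17² + 0.03² = 0.0576 + 0.0004 + 0.0289 + 0.0004 + 0.0049 + 0.0625 + 0.0009 + 0.0289 + 0.0009 = 0.1854
B = 1 / 0.1854 = 5.39374
Bₛ = (B − 1)/(n − 1) = (5.39374 − 1)/(9 − 1) = 4.39374/8 = 0.54922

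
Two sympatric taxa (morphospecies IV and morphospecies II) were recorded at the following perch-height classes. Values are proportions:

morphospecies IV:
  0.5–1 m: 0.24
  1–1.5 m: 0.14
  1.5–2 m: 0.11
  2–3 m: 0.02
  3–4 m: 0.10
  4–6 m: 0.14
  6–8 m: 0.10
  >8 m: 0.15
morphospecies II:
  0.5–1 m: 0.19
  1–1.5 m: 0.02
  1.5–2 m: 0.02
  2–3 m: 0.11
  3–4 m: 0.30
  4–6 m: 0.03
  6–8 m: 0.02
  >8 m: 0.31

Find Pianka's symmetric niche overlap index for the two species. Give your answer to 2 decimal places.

Σ p₁ᵢp₂ᵢ = 0.0456 + 0.0028 + 0.0022 + 0.0022 + 0.0300 + 0.0042 + 0.0020 + 0.0465 = 0.1355
Σp_1ᵢ² = 0.24² + 0.14² + 0.11² + 0.02² + 0.10² + 0.14² + 0.10² + 0.15² = 0.0576 + 0.0196 + 0.0121 + 0.0004 + 0.0100 + 0.0196 + 0.0100 + 0.0225 = 0.1518
Σp_2ᵢ² = 0.19² + 0.02² + 0.02² + 0.11² + 0.30² + 0.03² + 0.02² + 0.31² = 0.0361 + 0.0004 + 0.0004 + 0.0121 + 0.0900 + 0.0009 + 0.0004 + 0.0961 = 0.2364
O = 0.1355 / √(0.1518 × 0.2364) = 0.1355 / 0.18943 = 0.7153

0.72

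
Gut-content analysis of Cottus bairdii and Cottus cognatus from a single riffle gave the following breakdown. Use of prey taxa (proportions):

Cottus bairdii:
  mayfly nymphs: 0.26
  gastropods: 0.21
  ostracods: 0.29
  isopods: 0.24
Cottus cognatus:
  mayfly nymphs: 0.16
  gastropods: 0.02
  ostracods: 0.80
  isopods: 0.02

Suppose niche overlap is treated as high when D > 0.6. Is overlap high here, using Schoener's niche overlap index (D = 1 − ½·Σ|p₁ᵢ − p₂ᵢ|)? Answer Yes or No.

No

Σ|p₁ᵢ − p₂ᵢ| = 0.10 + 0.19 + 0.51 + 0.22 = 1.02
D = 1 − ½ × 1.02 = 1 − 0.510 = 0.4900
D = 0.4900 < 0.6 → No.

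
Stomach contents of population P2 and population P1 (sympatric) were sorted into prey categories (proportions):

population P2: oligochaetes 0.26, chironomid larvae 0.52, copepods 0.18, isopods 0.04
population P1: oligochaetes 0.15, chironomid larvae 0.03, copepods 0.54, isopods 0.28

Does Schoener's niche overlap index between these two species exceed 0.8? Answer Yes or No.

No

Σ|p₁ᵢ − p₂ᵢ| = 0.11 + 0.49 + 0.36 + 0.24 = 1.20
D = 1 − ½ × 1.20 = 1 − 0.600 = 0.4000
D = 0.4000 < 0.8 → No.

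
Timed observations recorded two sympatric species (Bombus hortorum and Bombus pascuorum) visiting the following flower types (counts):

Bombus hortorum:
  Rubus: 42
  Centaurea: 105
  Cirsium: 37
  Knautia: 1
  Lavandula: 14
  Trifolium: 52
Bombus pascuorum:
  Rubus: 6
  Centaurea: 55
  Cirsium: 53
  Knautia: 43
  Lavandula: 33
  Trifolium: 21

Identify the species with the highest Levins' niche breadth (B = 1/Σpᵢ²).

Bombus pascuorum

Proportions for Bombus hortorum (n=251): 42/251=0.1673, 105/251=0.4183, 37/251=0.1474, 1/251=0.0040, 14/251=0.0558, 52/251=0.2072
Proportions for Bombus pascuorum (n=211): 6/211=0.0284, 55/211=0.2607, 53/211=0.2512, 43/211=0.2038, 33/211=0.1564, 21/211=0.0995
Σp_hortᵢ² = 0.1673² + 0.4183² + 0.1474² + 0.0040² + 0.0558² + 0.2072² = 0.027989 + 0.174975 + 0.021727 + 0.000016 + 0.003114 + 0.042932 = 0.270753
B_hort = 1 / 0.270753 = 3.6934
Σp_pascᵢ² = 0.0284² + 0.2607² + 0.2512² + 0.2038² + 0.1564² + 0.0995² = 0.000807 + 0.067964 + 0.063101 + 0.041534 + 0.024461 + 0.009900 = 0.207767
B_pasc = 1 / 0.207767 = 4.8131
Highest B → broadest niche (most generalist): Bombus pascuorum (B = 4.81).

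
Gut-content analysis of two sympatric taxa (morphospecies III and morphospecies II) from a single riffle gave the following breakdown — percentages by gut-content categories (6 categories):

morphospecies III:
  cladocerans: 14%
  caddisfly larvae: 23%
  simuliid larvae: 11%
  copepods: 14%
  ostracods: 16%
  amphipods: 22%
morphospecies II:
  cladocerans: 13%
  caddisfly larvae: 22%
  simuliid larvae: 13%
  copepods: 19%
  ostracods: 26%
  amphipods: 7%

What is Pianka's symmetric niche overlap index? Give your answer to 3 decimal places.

Convert percentages to proportions (divide by 100).
Σ p₁ᵢp₂ᵢ = 0.0182 + 0.0506 + 0.0143 + 0.0266 + 0.0416 + 0.0154 = 0.1667
Σp_1ᵢ² = 0.14² + 0.23² + 0.11² + 0.14² + 0.16² + 0.22² = 0.0196 + 0.0529 + 0.0121 + 0.0196 + 0.0256 + 0.0484 = 0.1782
Σp_2ᵢ² = 0.13² + 0.22² + 0.13² + 0.19² + 0.26² + 0.07² = 0.0169 + 0.0484 + 0.0169 + 0.0361 + 0.0676 + 0.0049 = 0.1908
O = 0.1667 / √(0.1782 × 0.1908) = 0.1667 / 0.184392 = 0.90405

0.904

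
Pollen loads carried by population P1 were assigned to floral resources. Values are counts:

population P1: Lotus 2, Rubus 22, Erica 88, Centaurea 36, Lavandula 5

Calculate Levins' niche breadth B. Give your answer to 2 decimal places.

Proportions for population P1 (n=153): 2/153=0.0131, 22/153=0.1438, 88/153=0.5752, 36/153=0.2353, 5/153=0.0327
Σpᵢ² = 0.0131² + 0.1438² + 0.5752² + 0.2353² + 0.0327² = 0.000172 + 0.020678 + 0.330855 + 0.055366 + 0.001069 = 0.408140
B = 1 / 0.408140 = 2.4501

2.45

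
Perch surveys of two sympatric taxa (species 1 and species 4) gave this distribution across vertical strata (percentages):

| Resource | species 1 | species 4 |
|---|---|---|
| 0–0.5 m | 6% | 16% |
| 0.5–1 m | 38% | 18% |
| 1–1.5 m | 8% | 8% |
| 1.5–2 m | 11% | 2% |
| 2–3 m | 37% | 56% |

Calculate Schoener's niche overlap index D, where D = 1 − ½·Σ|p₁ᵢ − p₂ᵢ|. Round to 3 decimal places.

0.710

Convert percentages to proportions (divide by 100).
Σ|p₁ᵢ − p₂ᵢ| = 0.10 + 0.20 + 0.00 + 0.09 + 0.19 = 0.58
D = 1 − ½ × 0.58 = 1 − 0.290 = 0.71000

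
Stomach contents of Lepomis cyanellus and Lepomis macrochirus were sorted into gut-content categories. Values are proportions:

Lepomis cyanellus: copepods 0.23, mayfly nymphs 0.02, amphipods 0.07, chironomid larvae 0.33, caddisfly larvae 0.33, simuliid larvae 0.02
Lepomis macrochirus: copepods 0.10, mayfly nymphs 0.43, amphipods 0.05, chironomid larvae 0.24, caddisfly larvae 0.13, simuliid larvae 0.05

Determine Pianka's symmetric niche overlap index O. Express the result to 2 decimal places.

Σ p₁ᵢp₂ᵢ = 0.0230 + 0.0086 + 0.0035 + 0.0792 + 0.0429 + 0.0010 = 0.1582
Σp_1ᵢ² = 0.23² + 0.02² + 0.07² + 0.33² + 0.33² + 0.02² = 0.0529 + 0.0004 + 0.0049 + 0.1089 + 0.1089 + 0.0004 = 0.2764
Σp_2ᵢ² = 0.10² + 0.43² + 0.05² + 0.24² + 0.13² + 0.05² = 0.0100 + 0.1849 + 0.0025 + 0.0576 + 0.0169 + 0.0025 = 0.2744
O = 0.1582 / √(0.2764 × 0.2744) = 0.1582 / 0.27540 = 0.5744

0.57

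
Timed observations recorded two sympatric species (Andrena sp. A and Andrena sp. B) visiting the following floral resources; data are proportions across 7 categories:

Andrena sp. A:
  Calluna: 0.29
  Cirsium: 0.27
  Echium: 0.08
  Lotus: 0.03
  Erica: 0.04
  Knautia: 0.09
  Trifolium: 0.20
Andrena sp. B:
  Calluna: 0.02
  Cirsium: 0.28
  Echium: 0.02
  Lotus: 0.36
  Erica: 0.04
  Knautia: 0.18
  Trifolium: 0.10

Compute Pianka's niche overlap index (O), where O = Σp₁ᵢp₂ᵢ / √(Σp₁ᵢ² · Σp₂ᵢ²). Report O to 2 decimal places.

Σ p₁ᵢp₂ᵢ = 0.0058 + 0.0756 + 0.0016 + 0.0108 + 0.0016 + 0.0162 + 0.0200 = 0.1316
Σp_1ᵢ² = 0.29² + 0.27² + 0.08² + 0.03² + 0.04² + 0.09² + 0.20² = 0.0841 + 0.0729 + 0.0064 + 0.0009 + 0.0016 + 0.0081 + 0.0400 = 0.2140
Σp_2ᵢ² = 0.02² + 0.28² + 0.02² + 0.36² + 0.04² + 0.18² + 0.10² = 0.0004 + 0.0784 + 0.0004 + 0.1296 + 0.0016 + 0.0324 + 0.0100 = 0.2528
O = 0.1316 / √(0.2140 × 0.2528) = 0.1316 / 0.23259 = 0.5658

0.57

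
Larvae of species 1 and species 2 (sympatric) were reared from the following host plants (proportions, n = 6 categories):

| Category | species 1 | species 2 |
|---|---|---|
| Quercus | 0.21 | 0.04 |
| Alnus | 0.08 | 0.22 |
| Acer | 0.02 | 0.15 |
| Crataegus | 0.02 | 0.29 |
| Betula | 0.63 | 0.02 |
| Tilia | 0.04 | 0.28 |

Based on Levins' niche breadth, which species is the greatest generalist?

species 2

Σp_1ᵢ² = 0.21² + 0.08² + 0.02² + 0.02² + 0.63² + 0.04² = 0.0441 + 0.0064 + 0.0004 + 0.0004 + 0.3969 + 0.0016 = 0.4498
B_1 = 1 / 0.4498 = 2.2232
Σp_2ᵢ² = 0.04² + 0.22² + 0.15² + 0.29² + 0.02² + 0.28² = 0.0016 + 0.0484 + 0.0225 + 0.0841 + 0.0004 + 0.0784 = 0.2354
B_2 = 1 / 0.2354 = 4.2481
Highest B → broadest niche (most generalist): species 2 (B = 4.25).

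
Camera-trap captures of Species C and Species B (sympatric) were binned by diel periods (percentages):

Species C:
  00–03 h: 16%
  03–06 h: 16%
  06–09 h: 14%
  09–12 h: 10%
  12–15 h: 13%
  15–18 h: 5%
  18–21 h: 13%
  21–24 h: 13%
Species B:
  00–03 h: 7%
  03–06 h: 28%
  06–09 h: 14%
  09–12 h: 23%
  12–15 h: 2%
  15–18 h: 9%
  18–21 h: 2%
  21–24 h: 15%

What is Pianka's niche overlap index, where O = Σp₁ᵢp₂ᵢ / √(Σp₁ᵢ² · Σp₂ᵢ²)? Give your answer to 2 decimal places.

0.81

Convert percentages to proportions (divide by 100).
Σ p₁ᵢp₂ᵢ = 0.0112 + 0.0448 + 0.0196 + 0.0230 + 0.0026 + 0.0045 + 0.0026 + 0.0195 = 0.1278
Σp_1ᵢ² = 0.16² + 0.16² + 0.14² + 0.10² + 0.13² + 0.05² + 0.13² + 0.13² = 0.0256 + 0.0256 + 0.0196 + 0.0100 + 0.0169 + 0.0025 + 0.0169 + 0.0169 = 0.1340
Σp_2ᵢ² = 0.07² + 0.28² + 0.14² + 0.23² + 0.02² + 0.09² + 0.02² + 0.15² = 0.0049 + 0.0784 + 0.0196 + 0.0529 + 0.0004 + 0.0081 + 0.0004 + 0.0225 = 0.1872
O = 0.1278 / √(0.1340 × 0.1872) = 0.1278 / 0.15838 = 0.8069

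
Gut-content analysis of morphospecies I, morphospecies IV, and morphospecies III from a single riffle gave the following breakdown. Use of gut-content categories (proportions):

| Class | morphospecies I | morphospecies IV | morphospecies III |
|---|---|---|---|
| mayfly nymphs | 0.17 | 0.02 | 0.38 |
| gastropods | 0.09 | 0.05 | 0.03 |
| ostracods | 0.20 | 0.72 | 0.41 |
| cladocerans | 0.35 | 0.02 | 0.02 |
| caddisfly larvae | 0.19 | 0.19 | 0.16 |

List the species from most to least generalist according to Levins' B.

morphospecies I > morphospecies III > morphospecies IV

Σp_Iᵢ² = 0.17² + 0.09² + 0.20² + 0.35² + 0.19² = 0.0289 + 0.0081 + 0.0400 + 0.1225 + 0.0361 = 0.2356
B_I = 1 / 0.2356 = 4.2445
Σp_IVᵢ² = 0.02² + 0.05² + 0.72² + 0.02² + 0.19² = 0.0004 + 0.0025 + 0.5184 + 0.0004 + 0.0361 = 0.5578
B_IV = 1 / 0.5578 = 1.7928
Σp_IIIᵢ² = 0.38² + 0.03² + 0.41² + 0.02² + 0.16² = 0.1444 + 0.0009 + 0.1681 + 0.0004 + 0.0256 = 0.3394
B_III = 1 / 0.3394 = 2.9464
Ranking by B (broadest → narrowest): morphospecies I (4.24) > morphospecies III (2.95) > morphospecies IV (1.79)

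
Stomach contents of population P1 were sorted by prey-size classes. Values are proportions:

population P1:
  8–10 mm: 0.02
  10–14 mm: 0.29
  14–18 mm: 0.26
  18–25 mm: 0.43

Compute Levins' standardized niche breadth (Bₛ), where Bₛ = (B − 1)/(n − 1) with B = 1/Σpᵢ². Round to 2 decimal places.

Σpᵢ² = 0.02² + 0.29² + 0.26² + 0.43² = 0.0004 + 0.0841 + 0.0676 + 0.1849 = 0.3370
B = 1 / 0.3370 = 2.9674
Bₛ = (B − 1)/(n − 1) = (2.9674 − 1)/(4 − 1) = 1.9674/3 = 0.6558

0.66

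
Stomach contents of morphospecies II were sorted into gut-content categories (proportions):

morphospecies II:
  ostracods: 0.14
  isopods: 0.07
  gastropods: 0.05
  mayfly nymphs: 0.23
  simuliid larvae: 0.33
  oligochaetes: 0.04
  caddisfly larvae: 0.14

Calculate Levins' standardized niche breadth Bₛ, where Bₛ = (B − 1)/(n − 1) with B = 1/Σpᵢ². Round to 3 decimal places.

0.627

Σpᵢ² = 0.14² + 0.07² + 0.05² + 0.23² + 0.33² + 0.04² + 0.14² = 0.0196 + 0.0049 + 0.0025 + 0.0529 + 0.1089 + 0.0016 + 0.0196 = 0.2100
B = 1 / 0.2100 = 4.76190
Bₛ = (B − 1)/(n − 1) = (4.76190 − 1)/(7 − 1) = 3.76190/6 = 0.62698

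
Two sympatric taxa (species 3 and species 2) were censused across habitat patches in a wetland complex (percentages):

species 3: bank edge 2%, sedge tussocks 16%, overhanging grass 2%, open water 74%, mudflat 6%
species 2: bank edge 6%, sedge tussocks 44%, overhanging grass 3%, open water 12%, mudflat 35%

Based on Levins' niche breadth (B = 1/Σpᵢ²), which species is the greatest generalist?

species 2

Convert percentages to proportions (divide by 100).
Σp_3ᵢ² = 0.02² + 0.16² + 0.02² + 0.74² + 0.06² = 0.0004 + 0.0256 + 0.0004 + 0.5476 + 0.0036 = 0.5776
B_3 = 1 / 0.5776 = 1.7313
Σp_2ᵢ² = 0.06² + 0.44² + 0.03² + 0.12² + 0.35² = 0.0036 + 0.1936 + 0.0009 + 0.0144 + 0.1225 = 0.3350
B_2 = 1 / 0.3350 = 2.9851
Highest B → broadest niche (most generalist): species 2 (B = 2.99).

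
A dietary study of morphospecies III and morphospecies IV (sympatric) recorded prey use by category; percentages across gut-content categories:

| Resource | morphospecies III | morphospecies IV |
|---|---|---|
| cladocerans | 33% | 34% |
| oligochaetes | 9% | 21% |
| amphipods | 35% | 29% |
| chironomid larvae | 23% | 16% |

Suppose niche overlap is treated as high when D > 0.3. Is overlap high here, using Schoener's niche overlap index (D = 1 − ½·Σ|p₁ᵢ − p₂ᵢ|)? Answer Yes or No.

Convert percentages to proportions (divide by 100).
Σ|p₁ᵢ − p₂ᵢ| = 0.01 + 0.12 + 0.06 + 0.07 = 0.26
D = 1 − ½ × 0.26 = 1 − 0.130 = 0.8700
D = 0.8700 > 0.3 → Yes.

Yes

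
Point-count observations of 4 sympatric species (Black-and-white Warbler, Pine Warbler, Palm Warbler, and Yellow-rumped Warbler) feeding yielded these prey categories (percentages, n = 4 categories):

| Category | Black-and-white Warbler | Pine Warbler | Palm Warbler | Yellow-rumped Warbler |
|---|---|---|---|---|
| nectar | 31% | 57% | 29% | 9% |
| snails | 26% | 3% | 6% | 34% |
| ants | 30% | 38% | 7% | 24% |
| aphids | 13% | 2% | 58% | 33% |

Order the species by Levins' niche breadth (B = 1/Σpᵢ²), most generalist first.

Black-and-white Warbler > Yellow-rumped Warbler > Palm Warbler > Pine Warbler

Convert percentages to proportions (divide by 100).
Σp_Blacᵢ² = 0.31² + 0.26² + 0.30² + 0.13² = 0.0961 + 0.0676 + 0.0900 + 0.0169 = 0.2706
B_Blac = 1 / 0.2706 = 3.6955
Σp_Pineᵢ² = 0.57² + 0.03² + 0.38² + 0.02² = 0.3249 + 0.0009 + 0.1444 + 0.0004 = 0.4706
B_Pine = 1 / 0.4706 = 2.1249
Σp_Palmᵢ² = 0.29² + 0.06² + 0.07² + 0.58² = 0.0841 + 0.0036 + 0.0049 + 0.3364 = 0.4290
B_Palm = 1 / 0.4290 = 2.3310
Σp_Yellᵢ² = 0.09² + 0.34² + 0.24² + 0.33² = 0.0081 + 0.1156 + 0.0576 + 0.1089 = 0.2902
B_Yell = 1 / 0.2902 = 3.4459
Ranking by B (broadest → narrowest): Black-and-white Warbler (3.70) > Yellow-rumped Warbler (3.45) > Palm Warbler (2.33) > Pine Warbler (2.12)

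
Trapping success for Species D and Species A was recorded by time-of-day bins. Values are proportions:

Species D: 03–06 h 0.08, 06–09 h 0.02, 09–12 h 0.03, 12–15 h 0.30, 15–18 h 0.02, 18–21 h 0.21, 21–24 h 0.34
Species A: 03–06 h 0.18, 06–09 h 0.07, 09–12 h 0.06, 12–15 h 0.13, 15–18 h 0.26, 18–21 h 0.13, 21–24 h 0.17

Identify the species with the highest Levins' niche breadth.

Σp_Dᵢ² = 0.08² + 0.02² + 0.03² + 0.30² + 0.02² + 0.21² + 0.34² = 0.0064 + 0.0004 + 0.0009 + 0.0900 + 0.0004 + 0.0441 + 0.1156 = 0.2578
B_D = 1 / 0.2578 = 3.8790
Σp_Aᵢ² = 0.18² + 0.07² + 0.06² + 0.13² + 0.26² + 0.13² + 0.17² = 0.0324 + 0.0049 + 0.0036 + 0.0169 + 0.0676 + 0.0169 + 0.0289 = 0.1712
B_A = 1 / 0.1712 = 5.8411
Highest B → broadest niche (most generalist): Species A (B = 5.84).

Species A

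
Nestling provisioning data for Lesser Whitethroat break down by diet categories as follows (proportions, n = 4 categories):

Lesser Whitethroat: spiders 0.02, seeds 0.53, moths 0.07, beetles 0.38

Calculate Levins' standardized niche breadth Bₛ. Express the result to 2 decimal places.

0.44

Σpᵢ² = 0.02² + 0.53² + 0.07² + 0.38² = 0.0004 + 0.2809 + 0.0049 + 0.1444 = 0.4306
B = 1 / 0.4306 = 2.3223
Bₛ = (B − 1)/(n − 1) = (2.3223 − 1)/(4 − 1) = 1.3223/3 = 0.4408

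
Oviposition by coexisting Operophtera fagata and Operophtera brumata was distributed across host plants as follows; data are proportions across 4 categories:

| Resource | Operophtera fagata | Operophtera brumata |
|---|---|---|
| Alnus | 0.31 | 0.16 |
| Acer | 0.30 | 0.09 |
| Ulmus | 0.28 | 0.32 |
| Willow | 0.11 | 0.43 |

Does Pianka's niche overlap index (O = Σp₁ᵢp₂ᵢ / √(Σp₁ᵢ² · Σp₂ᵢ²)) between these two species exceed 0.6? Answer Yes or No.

Σ p₁ᵢp₂ᵢ = 0.0496 + 0.0270 + 0.0896 + 0.0473 = 0.2135
Σp_1ᵢ² = 0.31² + 0.30² + 0.28² + 0.11² = 0.0961 + 0.0900 + 0.0784 + 0.0121 = 0.2766
Σp_2ᵢ² = 0.16² + 0.09² + 0.32² + 0.43² = 0.0256 + 0.0081 + 0.1024 + 0.1849 = 0.3210
O = 0.2135 / √(0.2766 × 0.3210) = 0.2135 / 0.29797 = 0.7165
O = 0.7165 > 0.6 → Yes.

Yes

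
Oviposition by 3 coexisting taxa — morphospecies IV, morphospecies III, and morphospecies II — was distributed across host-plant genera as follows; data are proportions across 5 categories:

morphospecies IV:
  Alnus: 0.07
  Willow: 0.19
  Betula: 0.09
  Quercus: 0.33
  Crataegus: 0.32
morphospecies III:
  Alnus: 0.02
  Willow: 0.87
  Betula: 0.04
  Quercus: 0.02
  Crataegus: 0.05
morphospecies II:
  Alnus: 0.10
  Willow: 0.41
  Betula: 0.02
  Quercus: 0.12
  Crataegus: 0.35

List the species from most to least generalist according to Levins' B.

morphospecies IV > morphospecies II > morphospecies III

Σp_IVᵢ² = 0.07² + 0.19² + 0.09² + 0.33² + 0.32² = 0.0049 + 0.0361 + 0.0081 + 0.1089 + 0.1024 = 0.2604
B_IV = 1 / 0.2604 = 3.8402
Σp_IIIᵢ² = 0.02² + 0.87² + 0.04² + 0.02² + 0.05² = 0.0004 + 0.7569 + 0.0016 + 0.0004 + 0.0025 = 0.7618
B_III = 1 / 0.7618 = 1.3127
Σp_IIᵢ² = 0.10² + 0.41² + 0.02² + 0.12² + 0.35² = 0.0100 + 0.1681 + 0.0004 + 0.0144 + 0.1225 = 0.3154
B_II = 1 / 0.3154 = 3.1706
Ranking by B (broadest → narrowest): morphospecies IV (3.84) > morphospecies II (3.17) > morphospecies III (1.31)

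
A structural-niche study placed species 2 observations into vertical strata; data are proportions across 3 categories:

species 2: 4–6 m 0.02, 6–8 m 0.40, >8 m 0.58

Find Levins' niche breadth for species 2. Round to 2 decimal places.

Σpᵢ² = 0.02² + 0.40² + 0.58² = 0.0004 + 0.1600 + 0.3364 = 0.4968
B = 1 / 0.4968 = 2.0129

2.01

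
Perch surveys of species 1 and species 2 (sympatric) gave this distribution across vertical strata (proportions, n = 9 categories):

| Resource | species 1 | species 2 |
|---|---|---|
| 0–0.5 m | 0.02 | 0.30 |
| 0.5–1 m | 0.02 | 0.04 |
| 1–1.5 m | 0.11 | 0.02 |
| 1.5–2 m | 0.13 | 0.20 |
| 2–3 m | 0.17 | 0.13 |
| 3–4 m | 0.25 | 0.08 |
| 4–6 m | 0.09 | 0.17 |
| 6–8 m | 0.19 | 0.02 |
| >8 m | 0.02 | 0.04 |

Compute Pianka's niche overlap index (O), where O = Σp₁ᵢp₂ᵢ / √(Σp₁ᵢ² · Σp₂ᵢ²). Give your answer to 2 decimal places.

Σ p₁ᵢp₂ᵢ = 0.0060 + 0.0008 + 0.0022 + 0.0260 + 0.0221 + 0.0200 + 0.0153 + 0.0038 + 0.0008 = 0.0970
Σp_1ᵢ² = 0.02² + 0.02² + 0.11² + 0.13² + 0.17² + 0.25² + 0.09² + 0.19² + 0.02² = 0.0004 + 0.0004 + 0.0121 + 0.0169 + 0.0289 + 0.0625 + 0.0081 + 0.0361 + 0.0004 = 0.1658
Σp_2ᵢ² = 0.30² + 0.04² + 0.02² + 0.20² + 0.13² + 0.08² + 0.17² + 0.02² + 0.04² = 0.0900 + 0.0016 + 0.0004 + 0.0400 + 0.0169 + 0.0064 + 0.0289 + 0.0004 + 0.0016 = 0.1862
O = 0.0970 / √(0.1658 × 0.1862) = 0.0970 / 0.17570 = 0.5521

0.55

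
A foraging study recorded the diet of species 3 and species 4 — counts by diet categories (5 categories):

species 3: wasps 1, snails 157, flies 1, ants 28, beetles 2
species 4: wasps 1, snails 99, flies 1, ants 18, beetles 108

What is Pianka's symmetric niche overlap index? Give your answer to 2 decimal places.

Proportions for species 3 (n=189): 1/189=0.0053, 157/189=0.8307, 1/189=0.0053, 28/189=0.1481, 2/189=0.0106
Proportions for species 4 (n=227): 1/227=0.0044, 99/227=0.4361, 1/227=0.0044, 18/227=0.0793, 108/227=0.4758
Σ p₁ᵢp₂ᵢ = 0.000023 + 0.362268 + 0.000023 + 0.011744 + 0.005043 = 0.379101
Σp_1ᵢ² = 0.0053² + 0.8307² + 0.0053² + 0.1481² + 0.0106² = 0.000028 + 0.690062 + 0.000028 + 0.021934 + 0.000112 = 0.712164
Σp_2ᵢ² = 0.0044² + 0.4361² + 0.0044² + 0.0793² + 0.4758² = 0.000019 + 0.190183 + 0.000019 + 0.006288 + 0.226386 = 0.422895
O = 0.379101 / √(0.712164 × 0.422895) = 0.379101 / 0.5487901 = 0.6908

0.69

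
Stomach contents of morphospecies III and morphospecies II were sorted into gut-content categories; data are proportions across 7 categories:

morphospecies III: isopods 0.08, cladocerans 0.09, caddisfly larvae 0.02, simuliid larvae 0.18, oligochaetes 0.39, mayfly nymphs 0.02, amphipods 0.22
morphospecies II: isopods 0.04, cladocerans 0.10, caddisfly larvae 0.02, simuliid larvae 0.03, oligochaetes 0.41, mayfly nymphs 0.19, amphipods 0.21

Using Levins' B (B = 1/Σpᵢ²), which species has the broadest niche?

Σp_IIIᵢ² = 0.08² + 0.09² + 0.02² + 0.18² + 0.39² + 0.02² + 0.22² = 0.0064 + 0.0081 + 0.0004 + 0.0324 + 0.1521 + 0.0004 + 0.0484 = 0.2482
B_III = 1 / 0.2482 = 4.0290
Σp_IIᵢ² = 0.04² + 0.10² + 0.02² + 0.03² + 0.41² + 0.19² + 0.21² = 0.0016 + 0.0100 + 0.0004 + 0.0009 + 0.1681 + 0.0361 + 0.0441 = 0.2612
B_II = 1 / 0.2612 = 3.8285
Highest B → broadest niche (most generalist): morphospecies III (B = 4.03).

morphospecies III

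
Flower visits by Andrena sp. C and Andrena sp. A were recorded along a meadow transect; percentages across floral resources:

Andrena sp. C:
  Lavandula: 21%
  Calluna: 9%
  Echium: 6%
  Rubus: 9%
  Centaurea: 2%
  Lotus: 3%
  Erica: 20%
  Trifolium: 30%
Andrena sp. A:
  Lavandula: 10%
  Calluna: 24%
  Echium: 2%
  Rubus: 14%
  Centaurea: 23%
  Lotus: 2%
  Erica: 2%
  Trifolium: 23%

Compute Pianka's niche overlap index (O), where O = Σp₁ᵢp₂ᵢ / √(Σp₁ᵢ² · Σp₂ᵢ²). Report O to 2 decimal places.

Convert percentages to proportions (divide by 100).
Σ p₁ᵢp₂ᵢ = 0.0210 + 0.0216 + 0.0012 + 0.0126 + 0.0046 + 0.0006 + 0.0040 + 0.0690 = 0.1346
Σp_1ᵢ² = 0.21² + 0.09² + 0.06² + 0.09² + 0.02² + 0.03² + 0.20² + 0.30² = 0.0441 + 0.0081 + 0.0036 + 0.0081 + 0.0004 + 0.0009 + 0.0400 + 0.0900 = 0.1952
Σp_2ᵢ² = 0.10² + 0.24² + 0.02² + 0.14² + 0.23² + 0.02² + 0.02² + 0.23² = 0.0100 + 0.0576 + 0.0004 + 0.0196 + 0.0529 + 0.0004 + 0.0004 + 0.0529 = 0.1942
O = 0.1346 / √(0.1952 × 0.1942) = 0.1346 / 0.19470 = 0.6913

0.69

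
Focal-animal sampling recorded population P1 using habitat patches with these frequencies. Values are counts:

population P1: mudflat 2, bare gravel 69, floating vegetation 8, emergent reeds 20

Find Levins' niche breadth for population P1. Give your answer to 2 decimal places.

Proportions for population P1 (n=99): 2/99=0.0202, 69/99=0.6970, 8/99=0.0808, 20/99=0.2020
Σpᵢ² = 0.0202² + 0.6970² + 0.0808² + 0.2020² = 0.000408 + 0.485809 + 0.006529 + 0.040804 = 0.533550
B = 1 / 0.533550 = 1.8742

1.87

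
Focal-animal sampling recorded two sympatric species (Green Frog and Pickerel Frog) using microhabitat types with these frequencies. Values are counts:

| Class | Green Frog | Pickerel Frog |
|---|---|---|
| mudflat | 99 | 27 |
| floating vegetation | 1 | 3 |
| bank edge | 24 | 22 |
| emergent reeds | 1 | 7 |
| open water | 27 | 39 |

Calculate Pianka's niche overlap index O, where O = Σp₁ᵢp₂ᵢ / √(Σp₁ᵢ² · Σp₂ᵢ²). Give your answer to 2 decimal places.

Proportions for Green Frog (n=152): 99/152=0.6513, 1/152=0.0066, 24/152=0.1579, 1/152=0.0066, 27/152=0.1776
Proportions for Pickerel Frog (n=98): 27/98=0.2755, 3/98=0.0306, 22/98=0.2245, 7/98=0.0714, 39/98=0.3980
Σ p₁ᵢp₂ᵢ = 0.179433 + 0.000202 + 0.035449 + 0.000471 + 0.070685 = 0.286240
Σp_1ᵢ² = 0.6513² + 0.0066² + 0.1579² + 0.0066² + 0.1776² = 0.424192 + 0.000044 + 0.024932 + 0.000044 + 0.031542 = 0.480754
Σp_2ᵢ² = 0.2755² + 0.0306² + 0.2245² + 0.0714² + 0.3980² = 0.075900 + 0.000936 + 0.050400 + 0.005098 + 0.158404 = 0.290738
O = 0.286240 / √(0.480754 × 0.290738) = 0.286240 / 0.3738629 = 0.7656

0.77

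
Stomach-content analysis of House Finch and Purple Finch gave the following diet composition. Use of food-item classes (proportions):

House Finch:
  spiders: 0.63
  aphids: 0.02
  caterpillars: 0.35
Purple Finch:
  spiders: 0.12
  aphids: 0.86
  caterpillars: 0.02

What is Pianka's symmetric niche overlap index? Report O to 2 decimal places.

0.16

Σ p₁ᵢp₂ᵢ = 0.0756 + 0.0172 + 0.0070 = 0.0998
Σp_1ᵢ² = 0.63² + 0.02² + 0.35² = 0.3969 + 0.0004 + 0.1225 = 0.5198
Σp_2ᵢ² = 0.12² + 0.86² + 0.02² = 0.0144 + 0.7396 + 0.0004 = 0.7544
O = 0.0998 / √(0.5198 × 0.7544) = 0.0998 / 0.62621 = 0.1594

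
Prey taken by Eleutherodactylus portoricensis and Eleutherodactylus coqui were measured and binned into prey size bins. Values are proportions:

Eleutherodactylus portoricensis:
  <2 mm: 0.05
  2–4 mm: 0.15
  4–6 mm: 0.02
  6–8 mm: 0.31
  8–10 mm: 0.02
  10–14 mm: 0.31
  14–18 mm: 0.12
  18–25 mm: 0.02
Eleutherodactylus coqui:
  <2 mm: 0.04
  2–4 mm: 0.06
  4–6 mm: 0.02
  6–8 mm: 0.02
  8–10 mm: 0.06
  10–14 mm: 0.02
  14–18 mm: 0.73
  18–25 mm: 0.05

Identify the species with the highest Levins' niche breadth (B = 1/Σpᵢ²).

Eleutherodactylus portoricensis

Σp_portᵢ² = 0.05² + 0.15² + 0.02² + 0.31² + 0.02² + 0.31² + 0.12² + 0.02² = 0.0025 + 0.0225 + 0.0004 + 0.0961 + 0.0004 + 0.0961 + 0.0144 + 0.0004 = 0.2328
B_port = 1 / 0.2328 = 4.2955
Σp_coquᵢ² = 0.04² + 0.06² + 0.02² + 0.02² + 0.06² + 0.02² + 0.73² + 0.05² = 0.0016 + 0.0036 + 0.0004 + 0.0004 + 0.0036 + 0.0004 + 0.5329 + 0.0025 = 0.5454
B_coqu = 1 / 0.5454 = 1.8335
Highest B → broadest niche (most generalist): Eleutherodactylus portoricensis (B = 4.30).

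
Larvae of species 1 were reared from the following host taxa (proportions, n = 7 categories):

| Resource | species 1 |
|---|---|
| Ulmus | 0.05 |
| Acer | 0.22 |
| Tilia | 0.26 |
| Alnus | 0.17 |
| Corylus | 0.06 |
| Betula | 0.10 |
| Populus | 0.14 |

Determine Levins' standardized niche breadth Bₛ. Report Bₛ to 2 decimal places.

0.76

Σpᵢ² = 0.05² + 0.22² + 0.26² + 0.17² + 0.06² + 0.10² + 0.14² = 0.0025 + 0.0484 + 0.0676 + 0.0289 + 0.0036 + 0.0100 + 0.0196 = 0.1806
B = 1 / 0.1806 = 5.5371
Bₛ = (B − 1)/(n − 1) = (5.5371 − 1)/(7 − 1) = 4.5371/6 = 0.7562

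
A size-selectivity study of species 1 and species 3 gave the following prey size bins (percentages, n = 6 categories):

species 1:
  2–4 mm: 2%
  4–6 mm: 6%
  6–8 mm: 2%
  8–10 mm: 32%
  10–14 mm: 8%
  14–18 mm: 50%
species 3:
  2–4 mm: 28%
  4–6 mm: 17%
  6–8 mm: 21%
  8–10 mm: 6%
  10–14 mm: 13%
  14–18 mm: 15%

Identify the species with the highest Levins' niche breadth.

Convert percentages to proportions (divide by 100).
Σp_1ᵢ² = 0.02² + 0.06² + 0.02² + 0.32² + 0.08² + 0.50² = 0.0004 + 0.0036 + 0.0004 + 0.1024 + 0.0064 + 0.2500 = 0.3632
B_1 = 1 / 0.3632 = 2.7533
Σp_3ᵢ² = 0.28² + 0.17² + 0.21² + 0.06² + 0.13² + 0.15² = 0.0784 + 0.0289 + 0.0441 + 0.0036 + 0.0169 + 0.0225 = 0.1944
B_3 = 1 / 0.1944 = 5.1440
Highest B → broadest niche (most generalist): species 3 (B = 5.14).

species 3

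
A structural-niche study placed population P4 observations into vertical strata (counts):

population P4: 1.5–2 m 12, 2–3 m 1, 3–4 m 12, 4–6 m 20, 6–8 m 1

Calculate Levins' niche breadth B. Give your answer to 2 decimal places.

Proportions for population P4 (n=46): 12/46=0.2609, 1/46=0.0217, 12/46=0.2609, 20/46=0.4348, 1/46=0.0217
Σpᵢ² = 0.2609² + 0.0217² + 0.2609² + 0.4348² + 0.0217² = 0.068069 + 0.000471 + 0.068069 + 0.189051 + 0.000471 = 0.326131
B = 1 / 0.326131 = 3.0663

3.07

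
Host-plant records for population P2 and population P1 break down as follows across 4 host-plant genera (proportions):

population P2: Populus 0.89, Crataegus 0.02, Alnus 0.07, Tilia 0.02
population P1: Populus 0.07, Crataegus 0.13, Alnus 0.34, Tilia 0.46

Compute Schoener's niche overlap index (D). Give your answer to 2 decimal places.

Σ|p₁ᵢ − p₂ᵢ| = 0.82 + 0.11 + 0.27 + 0.44 = 1.64
D = 1 − ½ × 1.64 = 1 − 0.820 = 0.1800

0.18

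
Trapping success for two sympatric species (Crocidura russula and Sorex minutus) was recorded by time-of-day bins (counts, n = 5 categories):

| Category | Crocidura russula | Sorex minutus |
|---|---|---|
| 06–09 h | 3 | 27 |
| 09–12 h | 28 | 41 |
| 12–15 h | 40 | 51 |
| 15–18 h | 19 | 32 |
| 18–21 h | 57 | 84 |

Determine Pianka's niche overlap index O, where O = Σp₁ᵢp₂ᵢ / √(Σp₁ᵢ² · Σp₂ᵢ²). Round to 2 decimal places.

Proportions for Crocidura russula (n=147): 3/147=0.0204, 28/147=0.1905, 40/147=0.2721, 19/147=0.1293, 57/147=0.3878
Proportions for Sorex minutus (n=235): 27/235=0.1149, 41/235=0.1745, 51/235=0.2170, 32/235=0.1362, 84/235=0.3574
Σ p₁ᵢp₂ᵢ = 0.002344 + 0.033242 + 0.059046 + 0.017611 + 0.138600 = 0.250843
Σp_1ᵢ² = 0.0204² + 0.1905² + 0.2721² + 0.1293² + 0.3878² = 0.000416 + 0.036290 + 0.074038 + 0.016718 + 0.150389 = 0.277851
Σp_2ᵢ² = 0.1149² + 0.1745² + 0.2170² + 0.1362² + 0.3574² = 0.013202 + 0.030450 + 0.047089 + 0.018550 + 0.127735 = 0.237026
O = 0.250843 / √(0.277851 × 0.237026) = 0.250843 / 0.2566280 = 0.9775

0.98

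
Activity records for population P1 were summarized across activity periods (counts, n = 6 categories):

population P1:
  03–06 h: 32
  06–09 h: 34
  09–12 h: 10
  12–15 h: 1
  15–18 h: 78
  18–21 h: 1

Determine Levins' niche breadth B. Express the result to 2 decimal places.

2.91

Proportions for population P1 (n=156): 32/156=0.2051, 34/156=0.2179, 10/156=0.0641, 1/156=0.0064, 78/156=0.5000, 1/156=0.0064
Σpᵢ² = 0.2051² + 0.2179² + 0.0641² + 0.0064² + 0.5000² + 0.0064² = 0.042066 + 0.047480 + 0.004109 + 0.000041 + 0.250000 + 0.000041 = 0.343737
B = 1 / 0.343737 = 2.9092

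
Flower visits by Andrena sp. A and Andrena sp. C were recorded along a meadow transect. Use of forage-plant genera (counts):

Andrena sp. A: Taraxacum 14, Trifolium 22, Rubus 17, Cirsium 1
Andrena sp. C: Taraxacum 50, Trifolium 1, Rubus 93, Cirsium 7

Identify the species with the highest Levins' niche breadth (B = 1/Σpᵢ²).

Proportions for Andrena sp. A (n=54): 14/54=0.2593, 22/54=0.4074, 17/54=0.3148, 1/54=0.0185
Proportions for Andrena sp. C (n=151): 50/151=0.3311, 1/151=0.0066, 93/151=0.6159, 7/151=0.0464
Σp_Aᵢ² = 0.2593² + 0.4074² + 0.3148² + 0.0185² = 0.067236 + 0.165975 + 0.099099 + 0.000342 = 0.332652
B_A = 1 / 0.332652 = 3.0061
Σp_Cᵢ² = 0.3311² + 0.0066² + 0.6159² + 0.0464² = 0.109627 + 0.000044 + 0.379333 + 0.002153 = 0.491157
B_C = 1 / 0.491157 = 2.0360
Highest B → broadest niche (most generalist): Andrena sp. A (B = 3.01).

Andrena sp. A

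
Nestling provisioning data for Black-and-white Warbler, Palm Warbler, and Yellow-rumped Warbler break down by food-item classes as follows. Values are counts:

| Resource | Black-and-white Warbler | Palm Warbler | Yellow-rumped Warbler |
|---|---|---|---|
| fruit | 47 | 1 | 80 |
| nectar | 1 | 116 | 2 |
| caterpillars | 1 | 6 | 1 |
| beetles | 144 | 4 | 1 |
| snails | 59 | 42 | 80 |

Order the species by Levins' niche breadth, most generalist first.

Proportions for Black-and-white Warbler (n=252): 47/252=0.1865, 1/252=0.0040, 1/252=0.0040, 144/252=0.5714, 59/252=0.2341
Proportions for Palm Warbler (n=169): 1/169=0.0059, 116/169=0.6864, 6/169=0.0355, 4/169=0.0237, 42/169=0.2485
Proportions for Yellow-rumped Warbler (n=164): 80/164=0.4878, 2/164=0.0122, 1/164=0.0061, 1/164=0.0061, 80/164=0.4878
Σp_Blacᵢ² = 0.1865² + 0.0040² + 0.0040² + 0.5714² + 0.2341² = 0.034782 + 0.000016 + 0.000016 + 0.326498 + 0.054803 = 0.416115
B_Blac = 1 / 0.416115 = 2.4032
Σp_Palmᵢ² = 0.0059² + 0.6864² + 0.0355² + 0.0237² + 0.2485² = 0.000035 + 0.471145 + 0.001260 + 0.000562 + 0.061752 = 0.534754
B_Palm = 1 / 0.534754 = 1.8700
Σp_Yellᵢ² = 0.4878² + 0.0122² + 0.0061² + 0.0061² + 0.4878² = 0.237949 + 0.000149 + 0.000037 + 0.000037 + 0.237949 = 0.476121
B_Yell = 1 / 0.476121 = 2.1003
Ranking by B (broadest → narrowest): Black-and-white Warbler (2.40) > Yellow-rumped Warbler (2.10) > Palm Warbler (1.87)

Black-and-white Warbler > Yellow-rumped Warbler > Palm Warbler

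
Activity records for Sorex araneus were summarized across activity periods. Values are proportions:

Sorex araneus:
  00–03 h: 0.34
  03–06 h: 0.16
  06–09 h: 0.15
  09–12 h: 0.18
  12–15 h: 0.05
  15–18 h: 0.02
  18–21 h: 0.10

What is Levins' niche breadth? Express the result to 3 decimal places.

Σpᵢ² = 0.34² + 0.16² + 0.15² + 0.18² + 0.05² + 0.02² + 0.10² = 0.1156 + 0.0256 + 0.0225 + 0.0324 + 0.0025 + 0.0004 + 0.0100 = 0.2090
B = 1 / 0.2090 = 4.78469

4.785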